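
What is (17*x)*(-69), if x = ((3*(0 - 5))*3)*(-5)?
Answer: -263925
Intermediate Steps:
x = 225 (x = ((3*(-5))*3)*(-5) = -15*3*(-5) = -45*(-5) = 225)
(17*x)*(-69) = (17*225)*(-69) = 3825*(-69) = -263925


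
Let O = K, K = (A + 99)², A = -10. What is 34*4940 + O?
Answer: 175881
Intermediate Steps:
K = 7921 (K = (-10 + 99)² = 89² = 7921)
O = 7921
34*4940 + O = 34*4940 + 7921 = 167960 + 7921 = 175881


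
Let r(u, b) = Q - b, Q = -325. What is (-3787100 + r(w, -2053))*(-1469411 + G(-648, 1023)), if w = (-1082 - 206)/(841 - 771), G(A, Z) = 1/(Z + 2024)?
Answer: 16948228324917552/3047 ≈ 5.5623e+12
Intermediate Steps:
G(A, Z) = 1/(2024 + Z)
w = -92/5 (w = -1288/70 = -1288*1/70 = -92/5 ≈ -18.400)
r(u, b) = -325 - b
(-3787100 + r(w, -2053))*(-1469411 + G(-648, 1023)) = (-3787100 + (-325 - 1*(-2053)))*(-1469411 + 1/(2024 + 1023)) = (-3787100 + (-325 + 2053))*(-1469411 + 1/3047) = (-3787100 + 1728)*(-1469411 + 1/3047) = -3785372*(-4477295316/3047) = 16948228324917552/3047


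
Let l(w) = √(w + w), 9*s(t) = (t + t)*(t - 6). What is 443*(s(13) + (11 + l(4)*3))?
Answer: 124483/9 + 2658*√2 ≈ 17590.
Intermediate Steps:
s(t) = 2*t*(-6 + t)/9 (s(t) = ((t + t)*(t - 6))/9 = ((2*t)*(-6 + t))/9 = (2*t*(-6 + t))/9 = 2*t*(-6 + t)/9)
l(w) = √2*√w (l(w) = √(2*w) = √2*√w)
443*(s(13) + (11 + l(4)*3)) = 443*((2/9)*13*(-6 + 13) + (11 + (√2*√4)*3)) = 443*((2/9)*13*7 + (11 + (√2*2)*3)) = 443*(182/9 + (11 + (2*√2)*3)) = 443*(182/9 + (11 + 6*√2)) = 443*(281/9 + 6*√2) = 124483/9 + 2658*√2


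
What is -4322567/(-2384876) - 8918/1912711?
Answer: 8246553124969/4561578558836 ≈ 1.8078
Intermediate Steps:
-4322567/(-2384876) - 8918/1912711 = -4322567*(-1/2384876) - 8918*1/1912711 = 4322567/2384876 - 8918/1912711 = 8246553124969/4561578558836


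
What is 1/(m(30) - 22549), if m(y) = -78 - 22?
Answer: -1/22649 ≈ -4.4152e-5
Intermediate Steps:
m(y) = -100
1/(m(30) - 22549) = 1/(-100 - 22549) = 1/(-22649) = -1/22649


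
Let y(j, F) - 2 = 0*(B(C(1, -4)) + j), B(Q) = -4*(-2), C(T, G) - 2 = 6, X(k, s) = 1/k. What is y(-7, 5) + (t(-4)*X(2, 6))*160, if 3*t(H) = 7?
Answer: 566/3 ≈ 188.67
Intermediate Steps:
C(T, G) = 8 (C(T, G) = 2 + 6 = 8)
t(H) = 7/3 (t(H) = (⅓)*7 = 7/3)
B(Q) = 8
y(j, F) = 2 (y(j, F) = 2 + 0*(8 + j) = 2 + 0 = 2)
y(-7, 5) + (t(-4)*X(2, 6))*160 = 2 + ((7/3)/2)*160 = 2 + ((7/3)*(½))*160 = 2 + (7/6)*160 = 2 + 560/3 = 566/3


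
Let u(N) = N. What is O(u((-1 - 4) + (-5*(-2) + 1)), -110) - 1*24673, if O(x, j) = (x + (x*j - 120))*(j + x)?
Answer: 55823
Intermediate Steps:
O(x, j) = (j + x)*(-120 + x + j*x) (O(x, j) = (x + (j*x - 120))*(j + x) = (x + (-120 + j*x))*(j + x) = (-120 + x + j*x)*(j + x) = (j + x)*(-120 + x + j*x))
O(u((-1 - 4) + (-5*(-2) + 1)), -110) - 1*24673 = (((-1 - 4) + (-5*(-2) + 1))² - 120*(-110) - 120*((-1 - 4) + (-5*(-2) + 1)) - 110*((-1 - 4) + (-5*(-2) + 1)) - 110*((-1 - 4) + (-5*(-2) + 1))² + ((-1 - 4) + (-5*(-2) + 1))*(-110)²) - 1*24673 = ((-5 + (10 + 1))² + 13200 - 120*(-5 + (10 + 1)) - 110*(-5 + (10 + 1)) - 110*(-5 + (10 + 1))² + (-5 + (10 + 1))*12100) - 24673 = ((-5 + 11)² + 13200 - 120*(-5 + 11) - 110*(-5 + 11) - 110*(-5 + 11)² + (-5 + 11)*12100) - 24673 = (6² + 13200 - 120*6 - 110*6 - 110*6² + 6*12100) - 24673 = (36 + 13200 - 720 - 660 - 110*36 + 72600) - 24673 = (36 + 13200 - 720 - 660 - 3960 + 72600) - 24673 = 80496 - 24673 = 55823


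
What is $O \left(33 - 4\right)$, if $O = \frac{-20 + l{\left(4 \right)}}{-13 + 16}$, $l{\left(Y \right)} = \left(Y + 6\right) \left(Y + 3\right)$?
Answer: $\frac{1450}{3} \approx 483.33$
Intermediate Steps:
$l{\left(Y \right)} = \left(3 + Y\right) \left(6 + Y\right)$ ($l{\left(Y \right)} = \left(6 + Y\right) \left(3 + Y\right) = \left(3 + Y\right) \left(6 + Y\right)$)
$O = \frac{50}{3}$ ($O = \frac{-20 + \left(18 + 4^{2} + 9 \cdot 4\right)}{-13 + 16} = \frac{-20 + \left(18 + 16 + 36\right)}{3} = \left(-20 + 70\right) \frac{1}{3} = 50 \cdot \frac{1}{3} = \frac{50}{3} \approx 16.667$)
$O \left(33 - 4\right) = \frac{50 \left(33 - 4\right)}{3} = \frac{50}{3} \cdot 29 = \frac{1450}{3}$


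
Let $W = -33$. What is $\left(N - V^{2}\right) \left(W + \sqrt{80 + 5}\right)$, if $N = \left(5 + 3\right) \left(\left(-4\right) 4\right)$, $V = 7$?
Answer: $5841 - 177 \sqrt{85} \approx 4209.1$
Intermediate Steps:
$N = -128$ ($N = 8 \left(-16\right) = -128$)
$\left(N - V^{2}\right) \left(W + \sqrt{80 + 5}\right) = \left(-128 - 7^{2}\right) \left(-33 + \sqrt{80 + 5}\right) = \left(-128 - 49\right) \left(-33 + \sqrt{85}\right) = - 177 \left(-33 + \sqrt{85}\right) = 5841 - 177 \sqrt{85}$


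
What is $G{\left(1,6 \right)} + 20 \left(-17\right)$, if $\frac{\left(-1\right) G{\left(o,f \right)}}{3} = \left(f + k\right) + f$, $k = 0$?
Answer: $-376$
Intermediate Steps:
$G{\left(o,f \right)} = - 6 f$ ($G{\left(o,f \right)} = - 3 \left(\left(f + 0\right) + f\right) = - 3 \left(f + f\right) = - 3 \cdot 2 f = - 6 f$)
$G{\left(1,6 \right)} + 20 \left(-17\right) = \left(-6\right) 6 + 20 \left(-17\right) = -36 - 340 = -376$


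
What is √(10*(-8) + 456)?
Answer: 2*√94 ≈ 19.391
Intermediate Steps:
√(10*(-8) + 456) = √(-80 + 456) = √376 = 2*√94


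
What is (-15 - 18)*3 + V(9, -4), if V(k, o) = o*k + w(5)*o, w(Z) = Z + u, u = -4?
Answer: -139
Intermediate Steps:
w(Z) = -4 + Z (w(Z) = Z - 4 = -4 + Z)
V(k, o) = o + k*o (V(k, o) = o*k + (-4 + 5)*o = k*o + 1*o = k*o + o = o + k*o)
(-15 - 18)*3 + V(9, -4) = (-15 - 18)*3 - 4*(1 + 9) = -33*3 - 4*10 = -99 - 40 = -139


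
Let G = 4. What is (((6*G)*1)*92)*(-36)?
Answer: -79488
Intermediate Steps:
(((6*G)*1)*92)*(-36) = (((6*4)*1)*92)*(-36) = ((24*1)*92)*(-36) = (24*92)*(-36) = 2208*(-36) = -79488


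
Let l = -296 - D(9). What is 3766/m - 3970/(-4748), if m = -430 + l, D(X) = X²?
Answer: -27281/7122 ≈ -3.8305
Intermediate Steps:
l = -377 (l = -296 - 1*9² = -296 - 1*81 = -296 - 81 = -377)
m = -807 (m = -430 - 377 = -807)
3766/m - 3970/(-4748) = 3766/(-807) - 3970/(-4748) = 3766*(-1/807) - 3970*(-1/4748) = -14/3 + 1985/2374 = -27281/7122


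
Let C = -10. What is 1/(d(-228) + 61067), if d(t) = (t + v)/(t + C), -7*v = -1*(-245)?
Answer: 238/14534209 ≈ 1.6375e-5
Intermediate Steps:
v = -35 (v = -(-1)*(-245)/7 = -⅐*245 = -35)
d(t) = (-35 + t)/(-10 + t) (d(t) = (t - 35)/(t - 10) = (-35 + t)/(-10 + t))
1/(d(-228) + 61067) = 1/((-35 - 228)/(-10 - 228) + 61067) = 1/(-263/(-238) + 61067) = 1/(-1/238*(-263) + 61067) = 1/(263/238 + 61067) = 1/(14534209/238) = 238/14534209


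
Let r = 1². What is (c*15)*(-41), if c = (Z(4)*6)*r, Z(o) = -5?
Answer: 18450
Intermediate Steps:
r = 1
c = -30 (c = -5*6*1 = -30*1 = -30)
(c*15)*(-41) = -30*15*(-41) = -450*(-41) = 18450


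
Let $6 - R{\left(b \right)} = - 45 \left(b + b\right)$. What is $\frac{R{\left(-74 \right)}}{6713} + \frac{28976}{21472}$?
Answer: $\frac{3227575}{9008846} \approx 0.35827$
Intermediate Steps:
$R{\left(b \right)} = 6 + 90 b$ ($R{\left(b \right)} = 6 - - 45 \left(b + b\right) = 6 - - 45 \cdot 2 b = 6 - - 90 b = 6 + 90 b$)
$\frac{R{\left(-74 \right)}}{6713} + \frac{28976}{21472} = \frac{6 + 90 \left(-74\right)}{6713} + \frac{28976}{21472} = \left(6 - 6660\right) \frac{1}{6713} + 28976 \cdot \frac{1}{21472} = \left(-6654\right) \frac{1}{6713} + \frac{1811}{1342} = - \frac{6654}{6713} + \frac{1811}{1342} = \frac{3227575}{9008846}$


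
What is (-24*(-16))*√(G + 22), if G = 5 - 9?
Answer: 1152*√2 ≈ 1629.2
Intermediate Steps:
G = -4
(-24*(-16))*√(G + 22) = (-24*(-16))*√(-4 + 22) = 384*√18 = 384*(3*√2) = 1152*√2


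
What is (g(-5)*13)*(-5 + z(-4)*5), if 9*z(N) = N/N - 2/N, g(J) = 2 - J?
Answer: -2275/6 ≈ -379.17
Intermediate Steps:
z(N) = 1/9 - 2/(9*N) (z(N) = (N/N - 2/N)/9 = (1 - 2/N)/9 = 1/9 - 2/(9*N))
(g(-5)*13)*(-5 + z(-4)*5) = ((2 - 1*(-5))*13)*(-5 + ((1/9)*(-2 - 4)/(-4))*5) = ((2 + 5)*13)*(-5 + ((1/9)*(-1/4)*(-6))*5) = (7*13)*(-5 + (1/6)*5) = 91*(-5 + 5/6) = 91*(-25/6) = -2275/6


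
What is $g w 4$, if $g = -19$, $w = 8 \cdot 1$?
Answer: $-608$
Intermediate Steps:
$w = 8$
$g w 4 = \left(-19\right) 8 \cdot 4 = \left(-152\right) 4 = -608$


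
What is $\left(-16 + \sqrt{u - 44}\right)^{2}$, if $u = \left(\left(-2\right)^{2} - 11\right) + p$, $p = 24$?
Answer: $229 - 96 i \sqrt{3} \approx 229.0 - 166.28 i$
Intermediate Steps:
$u = 17$ ($u = \left(\left(-2\right)^{2} - 11\right) + 24 = \left(4 - 11\right) + 24 = -7 + 24 = 17$)
$\left(-16 + \sqrt{u - 44}\right)^{2} = \left(-16 + \sqrt{17 - 44}\right)^{2} = \left(-16 + \sqrt{-27}\right)^{2} = \left(-16 + 3 i \sqrt{3}\right)^{2}$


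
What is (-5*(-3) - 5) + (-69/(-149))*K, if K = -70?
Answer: -3340/149 ≈ -22.416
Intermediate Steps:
(-5*(-3) - 5) + (-69/(-149))*K = (-5*(-3) - 5) - 69/(-149)*(-70) = (15 - 5) - 69*(-1/149)*(-70) = 10 + (69/149)*(-70) = 10 - 4830/149 = -3340/149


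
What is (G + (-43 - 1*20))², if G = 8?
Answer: 3025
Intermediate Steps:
(G + (-43 - 1*20))² = (8 + (-43 - 1*20))² = (8 + (-43 - 20))² = (8 - 63)² = (-55)² = 3025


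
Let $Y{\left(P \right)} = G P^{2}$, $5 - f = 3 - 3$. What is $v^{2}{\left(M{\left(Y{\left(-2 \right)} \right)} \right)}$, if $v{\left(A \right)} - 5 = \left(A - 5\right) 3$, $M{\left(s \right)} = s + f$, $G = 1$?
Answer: $289$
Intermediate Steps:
$f = 5$ ($f = 5 - \left(3 - 3\right) = 5 - 0 = 5 + 0 = 5$)
$Y{\left(P \right)} = P^{2}$ ($Y{\left(P \right)} = 1 P^{2} = P^{2}$)
$M{\left(s \right)} = 5 + s$ ($M{\left(s \right)} = s + 5 = 5 + s$)
$v{\left(A \right)} = -10 + 3 A$ ($v{\left(A \right)} = 5 + \left(A - 5\right) 3 = 5 + \left(-5 + A\right) 3 = 5 + \left(-15 + 3 A\right) = -10 + 3 A$)
$v^{2}{\left(M{\left(Y{\left(-2 \right)} \right)} \right)} = \left(-10 + 3 \left(5 + \left(-2\right)^{2}\right)\right)^{2} = \left(-10 + 3 \left(5 + 4\right)\right)^{2} = \left(-10 + 3 \cdot 9\right)^{2} = \left(-10 + 27\right)^{2} = 17^{2} = 289$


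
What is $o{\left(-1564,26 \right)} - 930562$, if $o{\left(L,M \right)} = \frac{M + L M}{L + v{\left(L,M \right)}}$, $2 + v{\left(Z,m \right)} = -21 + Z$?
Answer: $- \frac{2932160224}{3151} \approx -9.3055 \cdot 10^{5}$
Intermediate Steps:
$v{\left(Z,m \right)} = -23 + Z$ ($v{\left(Z,m \right)} = -2 + \left(-21 + Z\right) = -23 + Z$)
$o{\left(L,M \right)} = \frac{M + L M}{-23 + 2 L}$ ($o{\left(L,M \right)} = \frac{M + L M}{L + \left(-23 + L\right)} = \frac{M + L M}{-23 + 2 L}$)
$o{\left(-1564,26 \right)} - 930562 = \frac{26 \left(1 - 1564\right)}{-23 + 2 \left(-1564\right)} - 930562 = 26 \frac{1}{-23 - 3128} \left(-1563\right) - 930562 = 26 \frac{1}{-3151} \left(-1563\right) - 930562 = 26 \left(- \frac{1}{3151}\right) \left(-1563\right) - 930562 = \frac{40638}{3151} - 930562 = - \frac{2932160224}{3151}$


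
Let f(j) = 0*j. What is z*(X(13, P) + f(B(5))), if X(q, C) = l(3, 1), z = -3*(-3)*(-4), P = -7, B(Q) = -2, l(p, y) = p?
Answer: -108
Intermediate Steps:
z = -36 (z = 9*(-4) = -36)
X(q, C) = 3
f(j) = 0
z*(X(13, P) + f(B(5))) = -36*(3 + 0) = -36*3 = -108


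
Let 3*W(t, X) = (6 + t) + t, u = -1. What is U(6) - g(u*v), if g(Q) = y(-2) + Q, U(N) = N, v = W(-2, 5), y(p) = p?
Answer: 26/3 ≈ 8.6667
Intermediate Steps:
W(t, X) = 2 + 2*t/3 (W(t, X) = ((6 + t) + t)/3 = (6 + 2*t)/3 = 2 + 2*t/3)
v = ⅔ (v = 2 + (⅔)*(-2) = 2 - 4/3 = ⅔ ≈ 0.66667)
g(Q) = -2 + Q
U(6) - g(u*v) = 6 - (-2 - 1*⅔) = 6 - (-2 - ⅔) = 6 - 1*(-8/3) = 6 + 8/3 = 26/3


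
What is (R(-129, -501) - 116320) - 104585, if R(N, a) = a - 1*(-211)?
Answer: -221195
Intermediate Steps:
R(N, a) = 211 + a (R(N, a) = a + 211 = 211 + a)
(R(-129, -501) - 116320) - 104585 = ((211 - 501) - 116320) - 104585 = (-290 - 116320) - 104585 = -116610 - 104585 = -221195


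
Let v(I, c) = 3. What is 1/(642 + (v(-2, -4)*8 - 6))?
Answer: 1/660 ≈ 0.0015152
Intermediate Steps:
1/(642 + (v(-2, -4)*8 - 6)) = 1/(642 + (3*8 - 6)) = 1/(642 + (24 - 6)) = 1/(642 + 18) = 1/660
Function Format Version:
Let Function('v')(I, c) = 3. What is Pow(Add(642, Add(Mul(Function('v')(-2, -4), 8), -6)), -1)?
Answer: Rational(1, 660) ≈ 0.0015152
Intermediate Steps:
Pow(Add(642, Add(Mul(Function('v')(-2, -4), 8), -6)), -1) = Pow(Add(642, Add(Mul(3, 8), -6)), -1) = Pow(Add(642, Add(24, -6)), -1) = Pow(Add(642, 18), -1) = Pow(660, -1) = Rational(1, 660)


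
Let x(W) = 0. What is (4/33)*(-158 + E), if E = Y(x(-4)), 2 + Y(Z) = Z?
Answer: -640/33 ≈ -19.394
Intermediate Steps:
Y(Z) = -2 + Z
E = -2 (E = -2 + 0 = -2)
(4/33)*(-158 + E) = (4/33)*(-158 - 2) = (4*(1/33))*(-160) = (4/33)*(-160) = -640/33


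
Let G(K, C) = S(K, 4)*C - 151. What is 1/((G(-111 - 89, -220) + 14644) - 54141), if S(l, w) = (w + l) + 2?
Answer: 1/3032 ≈ 0.00032982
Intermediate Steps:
S(l, w) = 2 + l + w (S(l, w) = (l + w) + 2 = 2 + l + w)
G(K, C) = -151 + C*(6 + K) (G(K, C) = (2 + K + 4)*C - 151 = (6 + K)*C - 151 = C*(6 + K) - 151 = -151 + C*(6 + K))
1/((G(-111 - 89, -220) + 14644) - 54141) = 1/(((-151 - 220*(6 + (-111 - 89))) + 14644) - 54141) = 1/(((-151 - 220*(6 - 200)) + 14644) - 54141) = 1/(((-151 - 220*(-194)) + 14644) - 54141) = 1/(((-151 + 42680) + 14644) - 54141) = 1/((42529 + 14644) - 54141) = 1/(57173 - 54141) = 1/3032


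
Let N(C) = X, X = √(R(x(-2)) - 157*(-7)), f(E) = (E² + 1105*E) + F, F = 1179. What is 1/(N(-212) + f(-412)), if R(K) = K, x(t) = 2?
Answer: -94779/26949176156 - √1101/80847528468 ≈ -3.5174e-6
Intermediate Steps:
f(E) = 1179 + E² + 1105*E (f(E) = (E² + 1105*E) + 1179 = 1179 + E² + 1105*E)
X = √1101 (X = √(2 - 157*(-7)) = √(2 + 1099) = √1101 ≈ 33.181)
N(C) = √1101
1/(N(-212) + f(-412)) = 1/(√1101 + (1179 + (-412)² + 1105*(-412))) = 1/(√1101 + (1179 + 169744 - 455260)) = 1/(√1101 - 284337) = 1/(-284337 + √1101)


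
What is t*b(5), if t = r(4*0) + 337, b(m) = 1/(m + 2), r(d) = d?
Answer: 337/7 ≈ 48.143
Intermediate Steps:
b(m) = 1/(2 + m)
t = 337 (t = 4*0 + 337 = 0 + 337 = 337)
t*b(5) = 337/(2 + 5) = 337/7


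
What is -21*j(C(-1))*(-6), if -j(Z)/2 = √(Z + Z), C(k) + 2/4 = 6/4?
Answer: -252*√2 ≈ -356.38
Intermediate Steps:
C(k) = 1 (C(k) = -½ + 6/4 = -½ + 6*(¼) = -½ + 3/2 = 1)
j(Z) = -2*√2*√Z (j(Z) = -2*√(Z + Z) = -2*√2*√Z)
-21*j(C(-1))*(-6) = -(-42)*√2*√1*(-6) = -(-42)*√2*(-6) = (42*√2)*(-6) = -252*√2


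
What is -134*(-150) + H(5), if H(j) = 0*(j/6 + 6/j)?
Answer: 20100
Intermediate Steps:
H(j) = 0 (H(j) = 0*(j*(1/6) + 6/j) = 0*(j/6 + 6/j) = 0*(6/j + j/6) = 0)
-134*(-150) + H(5) = -134*(-150) + 0 = 20100 + 0 = 20100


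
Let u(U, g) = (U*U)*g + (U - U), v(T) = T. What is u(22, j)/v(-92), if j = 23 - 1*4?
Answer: -2299/23 ≈ -99.957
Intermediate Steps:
j = 19 (j = 23 - 4 = 19)
u(U, g) = g*U² (u(U, g) = U²*g + 0 = g*U² + 0 = g*U²)
u(22, j)/v(-92) = (19*22²)/(-92) = (19*484)*(-1/92) = 9196*(-1/92) = -2299/23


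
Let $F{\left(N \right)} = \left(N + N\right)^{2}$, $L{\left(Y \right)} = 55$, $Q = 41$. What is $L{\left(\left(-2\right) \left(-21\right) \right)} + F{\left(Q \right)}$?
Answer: $6779$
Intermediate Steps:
$F{\left(N \right)} = 4 N^{2}$ ($F{\left(N \right)} = \left(2 N\right)^{2} = 4 N^{2}$)
$L{\left(\left(-2\right) \left(-21\right) \right)} + F{\left(Q \right)} = 55 + 4 \cdot 41^{2} = 55 + 4 \cdot 1681 = 55 + 6724 = 6779$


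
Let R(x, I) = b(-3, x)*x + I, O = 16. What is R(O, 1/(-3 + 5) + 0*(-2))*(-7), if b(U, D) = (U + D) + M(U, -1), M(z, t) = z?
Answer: -2247/2 ≈ -1123.5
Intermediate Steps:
b(U, D) = D + 2*U (b(U, D) = (U + D) + U = (D + U) + U = D + 2*U)
R(x, I) = I + x*(-6 + x) (R(x, I) = (x + 2*(-3))*x + I = (x - 6)*x + I = (-6 + x)*x + I = x*(-6 + x) + I = I + x*(-6 + x))
R(O, 1/(-3 + 5) + 0*(-2))*(-7) = ((1/(-3 + 5) + 0*(-2)) + 16*(-6 + 16))*(-7) = ((1/2 + 0) + 16*10)*(-7) = ((½ + 0) + 160)*(-7) = (½ + 160)*(-7) = (321/2)*(-7) = -2247/2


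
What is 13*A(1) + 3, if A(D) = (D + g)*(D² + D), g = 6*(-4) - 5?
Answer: -725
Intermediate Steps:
g = -29 (g = -24 - 5 = -29)
A(D) = (-29 + D)*(D + D²) (A(D) = (D - 29)*(D² + D) = (-29 + D)*(D + D²))
13*A(1) + 3 = 13*(1*(-29 + 1² - 28*1)) + 3 = 13*(1*(-29 + 1 - 28)) + 3 = 13*(1*(-56)) + 3 = 13*(-56) + 3 = -728 + 3 = -725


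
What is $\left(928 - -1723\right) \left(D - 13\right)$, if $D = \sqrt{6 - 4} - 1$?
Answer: $-37114 + 2651 \sqrt{2} \approx -33365.0$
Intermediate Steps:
$D = -1 + \sqrt{2}$ ($D = \sqrt{2} - 1 = -1 + \sqrt{2} \approx 0.41421$)
$\left(928 - -1723\right) \left(D - 13\right) = \left(928 - -1723\right) \left(\left(-1 + \sqrt{2}\right) - 13\right) = \left(928 + 1723\right) \left(\left(-1 + \sqrt{2}\right) - 13\right) = 2651 \left(-14 + \sqrt{2}\right) = -37114 + 2651 \sqrt{2}$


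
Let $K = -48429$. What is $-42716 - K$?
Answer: $5713$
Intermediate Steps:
$-42716 - K = -42716 - -48429 = -42716 + 48429 = 5713$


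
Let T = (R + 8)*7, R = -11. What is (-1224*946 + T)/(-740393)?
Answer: 1157925/740393 ≈ 1.5639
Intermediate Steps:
T = -21 (T = (-11 + 8)*7 = -3*7 = -21)
(-1224*946 + T)/(-740393) = (-1224*946 - 21)/(-740393) = (-1157904 - 21)*(-1/740393) = -1157925*(-1/740393) = 1157925/740393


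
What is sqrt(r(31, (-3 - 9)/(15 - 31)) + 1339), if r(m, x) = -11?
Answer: 4*sqrt(83) ≈ 36.442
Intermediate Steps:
sqrt(r(31, (-3 - 9)/(15 - 31)) + 1339) = sqrt(-11 + 1339) = sqrt(1328) = 4*sqrt(83)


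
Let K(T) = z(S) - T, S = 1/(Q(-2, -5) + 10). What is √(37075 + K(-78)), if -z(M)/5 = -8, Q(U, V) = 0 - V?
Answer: √37193 ≈ 192.85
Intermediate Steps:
Q(U, V) = -V
S = 1/15 (S = 1/(-1*(-5) + 10) = 1/(5 + 10) = 1/15 ≈ 0.066667)
z(M) = 40 (z(M) = -5*(-8) = 40)
K(T) = 40 - T
√(37075 + K(-78)) = √(37075 + (40 - 1*(-78))) = √(37075 + (40 + 78)) = √(37075 + 118) = √37193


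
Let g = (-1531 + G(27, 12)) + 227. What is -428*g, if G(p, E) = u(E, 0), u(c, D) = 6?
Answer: 555544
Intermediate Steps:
G(p, E) = 6
g = -1298 (g = (-1531 + 6) + 227 = -1525 + 227 = -1298)
-428*g = -428*(-1298) = 555544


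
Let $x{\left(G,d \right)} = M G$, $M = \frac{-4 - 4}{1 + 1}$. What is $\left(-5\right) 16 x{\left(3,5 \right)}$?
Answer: $960$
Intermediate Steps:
$M = -4$ ($M = - \frac{8}{2} = \left(-8\right) \frac{1}{2} = -4$)
$x{\left(G,d \right)} = - 4 G$
$\left(-5\right) 16 x{\left(3,5 \right)} = \left(-5\right) 16 \left(\left(-4\right) 3\right) = \left(-80\right) \left(-12\right) = 960$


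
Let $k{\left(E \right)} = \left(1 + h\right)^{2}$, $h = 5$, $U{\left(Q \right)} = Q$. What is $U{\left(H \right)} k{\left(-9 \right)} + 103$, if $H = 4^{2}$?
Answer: $679$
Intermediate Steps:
$H = 16$
$k{\left(E \right)} = 36$ ($k{\left(E \right)} = \left(1 + 5\right)^{2} = 6^{2} = 36$)
$U{\left(H \right)} k{\left(-9 \right)} + 103 = 16 \cdot 36 + 103 = 576 + 103 = 679$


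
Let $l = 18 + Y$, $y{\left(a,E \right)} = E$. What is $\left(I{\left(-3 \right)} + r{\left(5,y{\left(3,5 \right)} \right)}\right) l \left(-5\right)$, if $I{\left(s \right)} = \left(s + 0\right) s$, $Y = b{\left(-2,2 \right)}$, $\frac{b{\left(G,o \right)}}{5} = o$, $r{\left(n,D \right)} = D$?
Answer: $-1960$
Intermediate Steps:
$b{\left(G,o \right)} = 5 o$
$Y = 10$ ($Y = 5 \cdot 2 = 10$)
$I{\left(s \right)} = s^{2}$ ($I{\left(s \right)} = s s = s^{2}$)
$l = 28$ ($l = 18 + 10 = 28$)
$\left(I{\left(-3 \right)} + r{\left(5,y{\left(3,5 \right)} \right)}\right) l \left(-5\right) = \left(\left(-3\right)^{2} + 5\right) 28 \left(-5\right) = \left(9 + 5\right) 28 \left(-5\right) = 14 \cdot 28 \left(-5\right) = 392 \left(-5\right) = -1960$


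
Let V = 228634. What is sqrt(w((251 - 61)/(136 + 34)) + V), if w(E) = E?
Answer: sqrt(66075549)/17 ≈ 478.16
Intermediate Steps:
sqrt(w((251 - 61)/(136 + 34)) + V) = sqrt((251 - 61)/(136 + 34) + 228634) = sqrt(190/170 + 228634) = sqrt(190*(1/170) + 228634) = sqrt(19/17 + 228634) = sqrt(3886797/17) = sqrt(66075549)/17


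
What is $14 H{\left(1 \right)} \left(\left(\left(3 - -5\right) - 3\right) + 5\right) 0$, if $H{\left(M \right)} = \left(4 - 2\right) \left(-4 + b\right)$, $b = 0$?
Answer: $0$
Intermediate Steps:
$H{\left(M \right)} = -8$ ($H{\left(M \right)} = \left(4 - 2\right) \left(-4 + 0\right) = 2 \left(-4\right) = -8$)
$14 H{\left(1 \right)} \left(\left(\left(3 - -5\right) - 3\right) + 5\right) 0 = 14 \left(-8\right) \left(\left(\left(3 - -5\right) - 3\right) + 5\right) 0 = - 112 \left(\left(\left(3 + 5\right) - 3\right) + 5\right) 0 = - 112 \left(\left(8 - 3\right) + 5\right) 0 = - 112 \left(5 + 5\right) 0 = - 112 \cdot 10 \cdot 0 = \left(-112\right) 0 = 0$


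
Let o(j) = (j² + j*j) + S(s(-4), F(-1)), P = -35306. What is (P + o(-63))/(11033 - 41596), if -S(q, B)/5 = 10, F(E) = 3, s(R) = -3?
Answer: 27418/30563 ≈ 0.89710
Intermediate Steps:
S(q, B) = -50 (S(q, B) = -5*10 = -50)
o(j) = -50 + 2*j² (o(j) = (j² + j*j) - 50 = (j² + j²) - 50 = 2*j² - 50 = -50 + 2*j²)
(P + o(-63))/(11033 - 41596) = (-35306 + (-50 + 2*(-63)²))/(11033 - 41596) = (-35306 + (-50 + 2*3969))/(-30563) = (-35306 + (-50 + 7938))*(-1/30563) = (-35306 + 7888)*(-1/30563) = -27418*(-1/30563) = 27418/30563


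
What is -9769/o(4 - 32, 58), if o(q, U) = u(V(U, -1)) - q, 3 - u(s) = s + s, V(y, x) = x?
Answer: -9769/33 ≈ -296.03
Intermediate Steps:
u(s) = 3 - 2*s (u(s) = 3 - (s + s) = 3 - 2*s)
o(q, U) = 5 - q (o(q, U) = (3 - 2*(-1)) - q = (3 + 2) - q = 5 - q)
-9769/o(4 - 32, 58) = -9769/(5 - (4 - 32)) = -9769/(5 - 1*(-28)) = -9769/(5 + 28) = -9769/33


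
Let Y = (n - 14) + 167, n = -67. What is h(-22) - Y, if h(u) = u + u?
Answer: -130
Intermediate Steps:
h(u) = 2*u
Y = 86 (Y = (-67 - 14) + 167 = -81 + 167 = 86)
h(-22) - Y = 2*(-22) - 1*86 = -44 - 86 = -130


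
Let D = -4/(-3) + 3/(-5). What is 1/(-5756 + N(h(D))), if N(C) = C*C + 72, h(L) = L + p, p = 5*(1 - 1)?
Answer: -225/1278779 ≈ -0.00017595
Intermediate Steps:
p = 0 (p = 5*0 = 0)
D = 11/15 (D = -4*(-1/3) + 3*(-1/5) = 4/3 - 3/5 = 11/15 ≈ 0.73333)
h(L) = L (h(L) = L + 0 = L)
N(C) = 72 + C**2 (N(C) = C**2 + 72 = 72 + C**2)
1/(-5756 + N(h(D))) = 1/(-5756 + (72 + (11/15)**2)) = 1/(-5756 + (72 + 121/225)) = 1/(-5756 + 16321/225) = 1/(-1278779/225) = -225/1278779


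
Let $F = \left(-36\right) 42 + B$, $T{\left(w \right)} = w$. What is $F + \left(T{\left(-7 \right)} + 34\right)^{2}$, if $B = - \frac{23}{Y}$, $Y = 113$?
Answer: $- \frac{88502}{113} \approx -783.2$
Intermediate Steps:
$B = - \frac{23}{113} \approx -0.20354$
$F = - \frac{170879}{113}$ ($F = \left(-36\right) 42 - \frac{23}{113} = -1512 - \frac{23}{113} = - \frac{170879}{113} \approx -1512.2$)
$F + \left(T{\left(-7 \right)} + 34\right)^{2} = - \frac{170879}{113} + \left(-7 + 34\right)^{2} = - \frac{170879}{113} + 27^{2} = - \frac{170879}{113} + 729 = - \frac{88502}{113}$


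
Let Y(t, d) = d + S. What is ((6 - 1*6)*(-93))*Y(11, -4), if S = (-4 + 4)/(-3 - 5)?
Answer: 0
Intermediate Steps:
S = 0 (S = 0/(-8) = 0*(-1/8) = 0)
Y(t, d) = d (Y(t, d) = d + 0 = d)
((6 - 1*6)*(-93))*Y(11, -4) = ((6 - 1*6)*(-93))*(-4) = ((6 - 6)*(-93))*(-4) = (0*(-93))*(-4) = 0*(-4) = 0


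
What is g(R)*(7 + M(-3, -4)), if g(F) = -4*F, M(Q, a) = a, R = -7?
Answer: 84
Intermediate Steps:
g(R)*(7 + M(-3, -4)) = (-4*(-7))*(7 - 4) = 28*3 = 84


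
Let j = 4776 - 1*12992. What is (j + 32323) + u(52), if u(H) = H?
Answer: 24159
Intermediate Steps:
j = -8216 (j = 4776 - 12992 = -8216)
(j + 32323) + u(52) = (-8216 + 32323) + 52 = 24107 + 52 = 24159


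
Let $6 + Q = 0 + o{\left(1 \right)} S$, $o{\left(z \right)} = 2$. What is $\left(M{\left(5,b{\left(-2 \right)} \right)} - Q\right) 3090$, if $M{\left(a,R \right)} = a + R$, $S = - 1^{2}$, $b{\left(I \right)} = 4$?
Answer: $52530$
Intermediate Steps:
$S = -1$ ($S = \left(-1\right) 1 = -1$)
$M{\left(a,R \right)} = R + a$
$Q = -8$ ($Q = -6 + \left(0 + 2 \left(-1\right)\right) = -6 + \left(0 - 2\right) = -6 - 2 = -8$)
$\left(M{\left(5,b{\left(-2 \right)} \right)} - Q\right) 3090 = \left(\left(4 + 5\right) - -8\right) 3090 = \left(9 + 8\right) 3090 = 17 \cdot 3090 = 52530$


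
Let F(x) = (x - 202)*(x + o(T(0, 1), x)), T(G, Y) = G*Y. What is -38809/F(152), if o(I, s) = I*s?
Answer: 38809/7600 ≈ 5.1064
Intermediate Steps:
F(x) = x*(-202 + x) (F(x) = (x - 202)*(x + (0*1)*x) = (-202 + x)*(x + 0*x) = (-202 + x)*(x + 0) = (-202 + x)*x = x*(-202 + x))
-38809/F(152) = -38809*1/(152*(-202 + 152)) = -38809/(152*(-50)) = -38809/(-7600) = -38809*(-1/7600) = 38809/7600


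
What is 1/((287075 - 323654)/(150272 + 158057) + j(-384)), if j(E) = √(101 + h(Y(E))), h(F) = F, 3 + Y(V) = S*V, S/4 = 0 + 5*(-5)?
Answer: 11278366491/3659879259710777 + 95066772241*√38498/3659879259710777 ≈ 0.0050997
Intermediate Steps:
S = -100 (S = 4*(0 + 5*(-5)) = 4*(0 - 25) = 4*(-25) = -100)
Y(V) = -3 - 100*V
j(E) = √(98 - 100*E) (j(E) = √(101 + (-3 - 100*E)) = √(98 - 100*E))
1/((287075 - 323654)/(150272 + 158057) + j(-384)) = 1/((287075 - 323654)/(150272 + 158057) + √(98 - 100*(-384))) = 1/(-36579/308329 + √(98 + 38400)) = 1/(-36579*1/308329 + √38498) = 1/(-36579/308329 + √38498)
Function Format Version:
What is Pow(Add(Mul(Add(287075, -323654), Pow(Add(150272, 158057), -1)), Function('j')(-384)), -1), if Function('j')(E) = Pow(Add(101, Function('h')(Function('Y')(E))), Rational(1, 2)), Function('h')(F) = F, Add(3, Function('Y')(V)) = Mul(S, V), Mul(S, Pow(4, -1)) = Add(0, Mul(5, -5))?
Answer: Add(Rational(11278366491, 3659879259710777), Mul(Rational(95066772241, 3659879259710777), Pow(38498, Rational(1, 2)))) ≈ 0.0050997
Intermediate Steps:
S = -100 (S = Mul(4, Add(0, Mul(5, -5))) = Mul(4, Add(0, -25)) = Mul(4, -25) = -100)
Function('Y')(V) = Add(-3, Mul(-100, V))
Function('j')(E) = Pow(Add(98, Mul(-100, E)), Rational(1, 2)) (Function('j')(E) = Pow(Add(101, Add(-3, Mul(-100, E))), Rational(1, 2)) = Pow(Add(98, Mul(-100, E)), Rational(1, 2)))
Pow(Add(Mul(Add(287075, -323654), Pow(Add(150272, 158057), -1)), Function('j')(-384)), -1) = Pow(Add(Mul(Add(287075, -323654), Pow(Add(150272, 158057), -1)), Pow(Add(98, Mul(-100, -384)), Rational(1, 2))), -1) = Pow(Add(Mul(-36579, Pow(308329, -1)), Pow(Add(98, 38400), Rational(1, 2))), -1) = Pow(Add(Mul(-36579, Rational(1, 308329)), Pow(38498, Rational(1, 2))), -1) = Pow(Add(Rational(-36579, 308329), Pow(38498, Rational(1, 2))), -1)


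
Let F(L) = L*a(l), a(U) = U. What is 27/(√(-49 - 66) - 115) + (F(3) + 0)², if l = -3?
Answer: 9369/116 - 27*I*√115/13340 ≈ 80.767 - 0.021705*I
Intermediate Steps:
F(L) = -3*L (F(L) = L*(-3) = -3*L)
27/(√(-49 - 66) - 115) + (F(3) + 0)² = 27/(√(-49 - 66) - 115) + (-3*3 + 0)² = 27/(√(-115) - 115) + (-9 + 0)² = 27/(I*√115 - 115) + (-9)² = 27/(-115 + I*√115) + 81 = 81 + 27/(-115 + I*√115)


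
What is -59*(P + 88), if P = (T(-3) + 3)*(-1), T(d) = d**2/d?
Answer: -5192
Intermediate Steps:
T(d) = d
P = 0 (P = (-3 + 3)*(-1) = 0*(-1) = 0)
-59*(P + 88) = -59*(0 + 88) = -59*88 = -5192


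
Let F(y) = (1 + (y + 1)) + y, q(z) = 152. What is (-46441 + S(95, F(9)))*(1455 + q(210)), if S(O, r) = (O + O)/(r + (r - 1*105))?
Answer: -970259997/13 ≈ -7.4635e+7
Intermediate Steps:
F(y) = 2 + 2*y (F(y) = (1 + (1 + y)) + y = (2 + y) + y = 2 + 2*y)
S(O, r) = 2*O/(-105 + 2*r) (S(O, r) = (2*O)/(r + (r - 105)) = (2*O)/(r + (-105 + r)) = (2*O)/(-105 + 2*r) = 2*O/(-105 + 2*r))
(-46441 + S(95, F(9)))*(1455 + q(210)) = (-46441 + 2*95/(-105 + 2*(2 + 2*9)))*(1455 + 152) = (-46441 + 2*95/(-105 + 2*(2 + 18)))*1607 = (-46441 + 2*95/(-105 + 2*20))*1607 = (-46441 + 2*95/(-105 + 40))*1607 = (-46441 + 2*95/(-65))*1607 = (-46441 + 2*95*(-1/65))*1607 = (-46441 - 38/13)*1607 = -603771/13*1607 = -970259997/13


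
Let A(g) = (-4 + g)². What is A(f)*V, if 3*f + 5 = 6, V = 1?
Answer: 121/9 ≈ 13.444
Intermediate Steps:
f = ⅓ (f = -5/3 + (⅓)*6 = -5/3 + 2 = ⅓ ≈ 0.33333)
A(f)*V = (-4 + ⅓)²*1 = (-11/3)²*1 = (121/9)*1 = 121/9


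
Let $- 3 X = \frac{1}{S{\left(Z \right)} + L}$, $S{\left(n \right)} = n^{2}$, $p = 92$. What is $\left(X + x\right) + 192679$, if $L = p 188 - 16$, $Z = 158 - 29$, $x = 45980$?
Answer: $\frac{24286655816}{101763} \approx 2.3866 \cdot 10^{5}$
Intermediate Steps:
$Z = 129$
$L = 17280$ ($L = 92 \cdot 188 - 16 = 17296 - 16 = 17280$)
$X = - \frac{1}{101763}$ ($X = - \frac{1}{3 \left(129^{2} + 17280\right)} = - \frac{1}{3 \left(16641 + 17280\right)} = - \frac{1}{3 \cdot 33921} = \left(- \frac{1}{3}\right) \frac{1}{33921} = - \frac{1}{101763} \approx -9.8267 \cdot 10^{-6}$)
$\left(X + x\right) + 192679 = \left(- \frac{1}{101763} + 45980\right) + 192679 = \frac{4679062739}{101763} + 192679 = \frac{24286655816}{101763}$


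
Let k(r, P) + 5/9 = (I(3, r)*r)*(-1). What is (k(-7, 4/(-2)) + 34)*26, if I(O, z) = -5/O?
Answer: 5096/9 ≈ 566.22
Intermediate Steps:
k(r, P) = -5/9 + 5*r/3 (k(r, P) = -5/9 + ((-5/3)*r)*(-1) = -5/9 + ((-5*⅓)*r)*(-1) = -5/9 - 5*r/3*(-1) = -5/9 + 5*r/3)
(k(-7, 4/(-2)) + 34)*26 = ((-5/9 + (5/3)*(-7)) + 34)*26 = ((-5/9 - 35/3) + 34)*26 = (-110/9 + 34)*26 = (196/9)*26 = 5096/9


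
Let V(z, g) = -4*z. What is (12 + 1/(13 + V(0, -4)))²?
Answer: 24649/169 ≈ 145.85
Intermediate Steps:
(12 + 1/(13 + V(0, -4)))² = (12 + 1/(13 - 4*0))² = (12 + 1/(13 + 0))² = (12 + 1/13)² = (157/13)² = 24649/169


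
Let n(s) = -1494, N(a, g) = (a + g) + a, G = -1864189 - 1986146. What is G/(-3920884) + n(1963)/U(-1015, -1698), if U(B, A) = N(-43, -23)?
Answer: 6277487211/427376356 ≈ 14.688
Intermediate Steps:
G = -3850335
N(a, g) = g + 2*a
U(B, A) = -109 (U(B, A) = -23 + 2*(-43) = -23 - 86 = -109)
G/(-3920884) + n(1963)/U(-1015, -1698) = -3850335/(-3920884) - 1494/(-109) = -3850335*(-1/3920884) - 1494*(-1/109) = 3850335/3920884 + 1494/109 = 6277487211/427376356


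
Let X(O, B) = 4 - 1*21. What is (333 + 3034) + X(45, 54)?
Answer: 3350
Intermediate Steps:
X(O, B) = -17 (X(O, B) = 4 - 21 = -17)
(333 + 3034) + X(45, 54) = (333 + 3034) - 17 = 3367 - 17 = 3350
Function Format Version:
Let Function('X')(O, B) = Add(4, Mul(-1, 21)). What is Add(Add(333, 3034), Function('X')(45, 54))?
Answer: 3350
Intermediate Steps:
Function('X')(O, B) = -17 (Function('X')(O, B) = Add(4, -21) = -17)
Add(Add(333, 3034), Function('X')(45, 54)) = Add(Add(333, 3034), -17) = Add(3367, -17) = 3350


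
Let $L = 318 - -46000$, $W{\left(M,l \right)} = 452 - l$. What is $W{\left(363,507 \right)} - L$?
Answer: $-46373$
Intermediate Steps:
$L = 46318$ ($L = 318 + 46000 = 46318$)
$W{\left(363,507 \right)} - L = \left(452 - 507\right) - 46318 = -55 - 46318 = -46373$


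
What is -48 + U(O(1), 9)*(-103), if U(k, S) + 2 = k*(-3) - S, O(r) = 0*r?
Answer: 1085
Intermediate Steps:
O(r) = 0
U(k, S) = -2 - S - 3*k (U(k, S) = -2 + (k*(-3) - S) = -2 + (-3*k - S) = -2 + (-S - 3*k) = -2 - S - 3*k)
-48 + U(O(1), 9)*(-103) = -48 + (-2 - 1*9 - 3*0)*(-103) = -48 + (-2 - 9 + 0)*(-103) = -48 - 11*(-103) = -48 + 1133 = 1085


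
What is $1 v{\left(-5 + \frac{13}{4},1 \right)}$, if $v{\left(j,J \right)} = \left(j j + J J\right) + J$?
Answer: $\frac{81}{16} \approx 5.0625$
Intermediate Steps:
$v{\left(j,J \right)} = J + J^{2} + j^{2}$ ($v{\left(j,J \right)} = \left(j^{2} + J^{2}\right) + J = \left(J^{2} + j^{2}\right) + J = J + J^{2} + j^{2}$)
$1 v{\left(-5 + \frac{13}{4},1 \right)} = 1 \left(1 + 1^{2} + \left(-5 + \frac{13}{4}\right)^{2}\right) = 1 \left(1 + 1 + \left(-5 + 13 \cdot \frac{1}{4}\right)^{2}\right) = 1 \left(1 + 1 + \left(-5 + \frac{13}{4}\right)^{2}\right) = 1 \left(1 + 1 + \left(- \frac{7}{4}\right)^{2}\right) = 1 \left(1 + 1 + \frac{49}{16}\right) = 1 \cdot \frac{81}{16} = \frac{81}{16}$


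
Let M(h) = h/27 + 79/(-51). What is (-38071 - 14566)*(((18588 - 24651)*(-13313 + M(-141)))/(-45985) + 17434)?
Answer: -387073344079981/469047 ≈ -8.2523e+8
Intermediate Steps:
M(h) = -79/51 + h/27 (M(h) = h*(1/27) + 79*(-1/51) = h/27 - 79/51 = -79/51 + h/27)
(-38071 - 14566)*(((18588 - 24651)*(-13313 + M(-141)))/(-45985) + 17434) = (-38071 - 14566)*(((18588 - 24651)*(-13313 + (-79/51 + (1/27)*(-141))))/(-45985) + 17434) = -52637*(-6063*(-13313 + (-79/51 - 47/9))*(-1/45985) + 17434) = -52637*(-6063*(-13313 - 1036/153)*(-1/45985) + 17434) = -52637*(-6063*(-2037925/153)*(-1/45985) + 17434) = -52637*((4118646425/51)*(-1/45985) + 17434) = -52637*(-823729285/469047 + 17434) = -52637*7353636113/469047 = -387073344079981/469047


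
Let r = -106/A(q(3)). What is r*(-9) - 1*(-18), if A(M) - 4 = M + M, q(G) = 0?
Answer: 513/2 ≈ 256.50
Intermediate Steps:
A(M) = 4 + 2*M (A(M) = 4 + (M + M) = 4 + 2*M)
r = -53/2 (r = -106/(4 + 2*0) = -106/(4 + 0) = -106/4 = -106*1/4 = -53/2 ≈ -26.500)
r*(-9) - 1*(-18) = -53/2*(-9) - 1*(-18) = 477/2 + 18 = 513/2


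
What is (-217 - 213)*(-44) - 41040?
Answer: -22120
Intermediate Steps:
(-217 - 213)*(-44) - 41040 = -430*(-44) - 41040 = 18920 - 41040 = -22120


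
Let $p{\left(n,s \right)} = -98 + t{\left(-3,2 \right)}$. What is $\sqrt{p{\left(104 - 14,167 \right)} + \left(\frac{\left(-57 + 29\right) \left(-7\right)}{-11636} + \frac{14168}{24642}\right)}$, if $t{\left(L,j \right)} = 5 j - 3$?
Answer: $\frac{2 i \sqrt{2357452997837}}{322899} \approx 9.5101 i$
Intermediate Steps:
$t{\left(L,j \right)} = -3 + 5 j$
$p{\left(n,s \right)} = -91$ ($p{\left(n,s \right)} = -98 + \left(-3 + 5 \cdot 2\right) = -98 + \left(-3 + 10\right) = -98 + 7 = -91$)
$\sqrt{p{\left(104 - 14,167 \right)} + \left(\frac{\left(-57 + 29\right) \left(-7\right)}{-11636} + \frac{14168}{24642}\right)} = \sqrt{-91 + \left(\frac{\left(-57 + 29\right) \left(-7\right)}{-11636} + \frac{14168}{24642}\right)} = \sqrt{-91 + \left(\left(-28\right) \left(-7\right) \left(- \frac{1}{11636}\right) + 14168 \cdot \frac{1}{24642}\right)} = \sqrt{-91 + \left(196 \left(- \frac{1}{11636}\right) + \frac{7084}{12321}\right)} = \sqrt{-91 + \left(- \frac{49}{2909} + \frac{7084}{12321}\right)} = \sqrt{-91 + \frac{20003627}{35841789}} = \sqrt{- \frac{3241599172}{35841789}} = \frac{2 i \sqrt{2357452997837}}{322899}$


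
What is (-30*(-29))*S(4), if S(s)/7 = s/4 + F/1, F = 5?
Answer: 36540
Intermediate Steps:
S(s) = 35 + 7*s/4 (S(s) = 7*(s/4 + 5/1) = 7*(s*(¼) + 5*1) = 7*(s/4 + 5) = 7*(5 + s/4) = 35 + 7*s/4)
(-30*(-29))*S(4) = (-30*(-29))*(35 + (7/4)*4) = 870*(35 + 7) = 870*42 = 36540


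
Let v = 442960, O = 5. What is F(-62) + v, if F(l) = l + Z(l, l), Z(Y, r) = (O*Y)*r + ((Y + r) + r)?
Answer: 461932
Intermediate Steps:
Z(Y, r) = Y + 2*r + 5*Y*r (Z(Y, r) = (5*Y)*r + ((Y + r) + r) = 5*Y*r + (Y + 2*r) = Y + 2*r + 5*Y*r)
F(l) = 4*l + 5*l**2 (F(l) = l + (l + 2*l + 5*l*l) = l + (l + 2*l + 5*l**2) = l + (3*l + 5*l**2) = 4*l + 5*l**2)
F(-62) + v = -62*(4 + 5*(-62)) + 442960 = -62*(4 - 310) + 442960 = -62*(-306) + 442960 = 18972 + 442960 = 461932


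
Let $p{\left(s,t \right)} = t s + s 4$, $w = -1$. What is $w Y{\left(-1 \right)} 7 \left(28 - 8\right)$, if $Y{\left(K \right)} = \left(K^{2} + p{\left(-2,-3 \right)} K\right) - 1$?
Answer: $-280$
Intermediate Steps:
$p{\left(s,t \right)} = 4 s + s t$ ($p{\left(s,t \right)} = s t + 4 s = 4 s + s t$)
$Y{\left(K \right)} = -1 + K^{2} - 2 K$ ($Y{\left(K \right)} = \left(K^{2} + - 2 \left(4 - 3\right) K\right) - 1 = \left(K^{2} + \left(-2\right) 1 K\right) - 1 = \left(K^{2} - 2 K\right) - 1 = -1 + K^{2} - 2 K$)
$w Y{\left(-1 \right)} 7 \left(28 - 8\right) = - (-1 + \left(-1\right)^{2} - -2) 7 \left(28 - 8\right) = - (-1 + 1 + 2) 7 \left(28 - 8\right) = \left(-1\right) 2 \cdot 7 \cdot 20 = \left(-2\right) 7 \cdot 20 = \left(-14\right) 20 = -280$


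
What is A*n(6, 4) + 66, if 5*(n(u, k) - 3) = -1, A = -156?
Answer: -1854/5 ≈ -370.80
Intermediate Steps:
n(u, k) = 14/5 (n(u, k) = 3 + (⅕)*(-1) = 3 - ⅕ = 14/5)
A*n(6, 4) + 66 = -156*14/5 + 66 = -2184/5 + 66 = -1854/5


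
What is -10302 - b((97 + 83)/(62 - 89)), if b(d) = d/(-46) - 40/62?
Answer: -22034908/2139 ≈ -10302.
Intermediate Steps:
b(d) = -20/31 - d/46 (b(d) = d*(-1/46) - 40*1/62 = -d/46 - 20/31 = -20/31 - d/46)
-10302 - b((97 + 83)/(62 - 89)) = -10302 - (-20/31 - (97 + 83)/(46*(62 - 89))) = -10302 - (-20/31 - 90/(23*(-27))) = -10302 - (-20/31 - 90*(-1)/(23*27)) = -10302 - (-20/31 - 1/46*(-20/3)) = -10302 - (-20/31 + 10/69) = -10302 - 1*(-1070/2139) = -10302 + 1070/2139 = -22034908/2139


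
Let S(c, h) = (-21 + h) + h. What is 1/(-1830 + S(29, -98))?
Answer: -1/2047 ≈ -0.00048852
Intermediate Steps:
S(c, h) = -21 + 2*h
1/(-1830 + S(29, -98)) = 1/(-1830 + (-21 + 2*(-98))) = 1/(-1830 + (-21 - 196)) = 1/(-1830 - 217) = 1/(-2047) = -1/2047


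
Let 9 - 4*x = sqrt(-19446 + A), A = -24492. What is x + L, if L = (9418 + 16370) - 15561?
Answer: 40917/4 - 3*I*sqrt(4882)/4 ≈ 10229.0 - 52.404*I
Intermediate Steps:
L = 10227 (L = 25788 - 15561 = 10227)
x = 9/4 - 3*I*sqrt(4882)/4 (x = 9/4 - sqrt(-19446 - 24492)/4 = 9/4 - 3*I*sqrt(4882)/4 ≈ 2.25 - 52.404*I)
x + L = (9/4 - 3*I*sqrt(4882)/4) + 10227 = 40917/4 - 3*I*sqrt(4882)/4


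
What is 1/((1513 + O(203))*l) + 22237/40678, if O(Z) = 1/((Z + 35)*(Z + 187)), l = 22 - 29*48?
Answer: 427835556626813/782637501973646 ≈ 0.54666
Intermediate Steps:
l = -1370 (l = 22 - 1392 = -1370)
O(Z) = 1/((35 + Z)*(187 + Z))
1/((1513 + O(203))*l) + 22237/40678 = 1/((1513 + 1/(6545 + 203² + 222*203))*(-1370)) + 22237/40678 = -1/1370/(1513 + 1/(6545 + 41209 + 45066)) + 22237*(1/40678) = -1/1370/(1513 + 1/92820) + 22237/40678 = -1/1370/(140436661/92820) + 22237/40678 = (92820/140436661)*(-1/1370) + 22237/40678 = -9282/19239822557 + 22237/40678 = 427835556626813/782637501973646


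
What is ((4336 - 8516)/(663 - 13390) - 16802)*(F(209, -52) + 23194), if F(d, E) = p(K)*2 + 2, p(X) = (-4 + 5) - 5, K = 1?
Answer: -450763914392/1157 ≈ -3.8960e+8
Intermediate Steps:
p(X) = -4 (p(X) = 1 - 5 = -4)
F(d, E) = -6 (F(d, E) = -4*2 + 2 = -8 + 2 = -6)
((4336 - 8516)/(663 - 13390) - 16802)*(F(209, -52) + 23194) = ((4336 - 8516)/(663 - 13390) - 16802)*(-6 + 23194) = (-4180/(-12727) - 16802)*23188 = (-4180*(-1/12727) - 16802)*23188 = (380/1157 - 16802)*23188 = -19439534/1157*23188 = -450763914392/1157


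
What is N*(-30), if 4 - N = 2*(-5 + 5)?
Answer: -120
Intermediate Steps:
N = 4 (N = 4 - 2*(-5 + 5) = 4 - 2*0 = 4 - 1*0 = 4 + 0 = 4)
N*(-30) = 4*(-30) = -120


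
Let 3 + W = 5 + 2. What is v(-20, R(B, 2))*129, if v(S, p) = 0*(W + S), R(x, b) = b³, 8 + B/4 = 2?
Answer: 0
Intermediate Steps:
B = -24 (B = -32 + 4*2 = -32 + 8 = -24)
W = 4 (W = -3 + (5 + 2) = -3 + 7 = 4)
v(S, p) = 0 (v(S, p) = 0*(4 + S) = 0)
v(-20, R(B, 2))*129 = 0*129 = 0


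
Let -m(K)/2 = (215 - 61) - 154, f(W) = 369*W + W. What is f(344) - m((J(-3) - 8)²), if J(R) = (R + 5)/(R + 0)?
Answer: 127280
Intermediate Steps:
f(W) = 370*W
J(R) = (5 + R)/R
m(K) = 0 (m(K) = -2*((215 - 61) - 154) = -2*(154 - 154) = -2*0 = 0)
f(344) - m((J(-3) - 8)²) = 370*344 - 1*0 = 127280 + 0 = 127280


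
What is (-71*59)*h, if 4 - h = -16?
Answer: -83780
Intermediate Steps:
h = 20 (h = 4 - 1*(-16) = 4 + 16 = 20)
(-71*59)*h = -71*59*20 = -4189*20 = -83780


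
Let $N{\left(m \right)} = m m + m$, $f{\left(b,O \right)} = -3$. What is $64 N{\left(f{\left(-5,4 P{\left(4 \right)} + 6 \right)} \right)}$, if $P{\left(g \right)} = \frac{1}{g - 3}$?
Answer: $384$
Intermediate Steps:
$P{\left(g \right)} = \frac{1}{-3 + g}$
$N{\left(m \right)} = m + m^{2}$ ($N{\left(m \right)} = m^{2} + m = m + m^{2}$)
$64 N{\left(f{\left(-5,4 P{\left(4 \right)} + 6 \right)} \right)} = 64 \left(- 3 \left(1 - 3\right)\right) = 64 \left(\left(-3\right) \left(-2\right)\right) = 64 \cdot 6 = 384$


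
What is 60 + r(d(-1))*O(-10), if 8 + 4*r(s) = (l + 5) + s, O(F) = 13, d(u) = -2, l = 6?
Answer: 253/4 ≈ 63.250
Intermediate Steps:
r(s) = 3/4 + s/4 (r(s) = -2 + ((6 + 5) + s)/4 = -2 + (11 + s)/4 = -2 + (11/4 + s/4) = 3/4 + s/4)
60 + r(d(-1))*O(-10) = 60 + (3/4 + (1/4)*(-2))*13 = 60 + (3/4 - 1/2)*13 = 60 + (1/4)*13 = 60 + 13/4 = 253/4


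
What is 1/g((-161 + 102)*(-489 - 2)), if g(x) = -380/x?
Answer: -28969/380 ≈ -76.234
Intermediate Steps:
1/g((-161 + 102)*(-489 - 2)) = 1/(-380*1/((-489 - 2)*(-161 + 102))) = 1/(-380/((-59*(-491)))) = 1/(-380/28969) = -28969/380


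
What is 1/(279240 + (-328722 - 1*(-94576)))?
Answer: 1/45094 ≈ 2.2176e-5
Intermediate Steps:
1/(279240 + (-328722 - 1*(-94576))) = 1/(279240 + (-328722 + 94576)) = 1/(279240 - 234146) = 1/45094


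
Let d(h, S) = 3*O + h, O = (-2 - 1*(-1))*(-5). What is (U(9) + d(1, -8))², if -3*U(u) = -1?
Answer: 2401/9 ≈ 266.78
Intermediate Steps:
O = 5 (O = (-2 + 1)*(-5) = -1*(-5) = 5)
d(h, S) = 15 + h (d(h, S) = 3*5 + h = 15 + h)
U(u) = ⅓ (U(u) = -⅓*(-1) = ⅓)
(U(9) + d(1, -8))² = (⅓ + (15 + 1))² = (⅓ + 16)² = (49/3)² = 2401/9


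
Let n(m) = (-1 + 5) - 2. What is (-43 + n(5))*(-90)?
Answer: 3690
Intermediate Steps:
n(m) = 2 (n(m) = 4 - 2 = 2)
(-43 + n(5))*(-90) = (-43 + 2)*(-90) = -41*(-90) = 3690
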